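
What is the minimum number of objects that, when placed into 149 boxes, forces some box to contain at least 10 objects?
n = (10 − 1)·149 + 1 = 1342

By the generalised pigeonhole principle, to guarantee some box contains ≥ r objects we need more than (r − 1) · k objects total. Threshold: n = (r − 1) · k + 1. With r = 10 and k = 149: n = 9 · 149 + 1 = 1341 + 1 = 1342. For n = 1341 = 9 · 149, we can put exactly 9 objects in every box, avoiding 10 in any single one — so 1342 is tight.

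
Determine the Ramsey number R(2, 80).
R(2, 80) = 80

R(2, k) = k for all k ≥ 2: in a 2-colouring of K_k, either some edge is red (a red K_2) or all edges are blue (a blue K_k). And K_{79} coloured all-blue has no blue K_80, so R(2, 80) > 79. Hence R(2, 80) = 80.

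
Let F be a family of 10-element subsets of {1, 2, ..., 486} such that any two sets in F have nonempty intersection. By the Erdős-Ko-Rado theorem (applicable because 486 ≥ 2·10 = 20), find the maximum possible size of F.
max |F| = C(485, 9) = 3797399939827268060

Erdős-Ko-Rado (1961): when n ≥ 2k, max |F| = C(n−1, k−1). The bound is attained by the star {A : i ∈ A} for any fixed i ∈ [n]. Here C(486−1, 10−1) = C(485, 9) = 3797399939827268060.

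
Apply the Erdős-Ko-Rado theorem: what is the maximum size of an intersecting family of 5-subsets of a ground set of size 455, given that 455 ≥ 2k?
max |F| = C(454, 4) = 1746858751

The Erdős-Ko-Rado theorem states: for n ≥ 2k, an intersecting family of k-subsets of an n-element set has size at most C(n − 1, k − 1), with equality for 'star' families {A ⊆ [n] : |A| = k, i ∈ A} (fix an element i). For n = 455, k = 5: C(454, 4) = 1746858751.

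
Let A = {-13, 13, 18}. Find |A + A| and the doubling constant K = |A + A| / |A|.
K = |A + A| / |A| = 6/3 = 2

Enumerate A + A = {a + b : a, b ∈ A}. With |A| = 3, there are |A|^2 = 9 ordered sum pairs; collecting distinct values, A + A = {-26, 0, 5, 26, 31, 36}, so |A + A| = 6. Thus K = 6/3 = 2. For comparison, the minimum possible |A + A| over all 3-element sets is 2·3 − 1 = 5 (so min K = 5/3), attained only by arithmetic progressions.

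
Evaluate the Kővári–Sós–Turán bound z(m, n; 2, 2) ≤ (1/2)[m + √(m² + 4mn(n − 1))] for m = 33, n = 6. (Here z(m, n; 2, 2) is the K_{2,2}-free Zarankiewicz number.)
z(33, 6; 2, 2) ≤ (1/2)[33 + √(33² + 4·33·6·5)] = (1/2)[33 + √5049] = 52.0282

Kővári–Sós–Turán: let r_1, ..., r_33 be the row sums and z = Σ r_i the total number of 1s. Each pair of columns can share at most one row with both entries 1 (else a 2×2 all-ones block appears), so Σ_i C(r_i, 2) ≤ C(6, 2) = 15. By convexity Σ_i C(r_i, 2) ≥ 33·C(z/33, 2) = z(z − 33)/(2·33), giving z² − 33z − 33·6·5 ≤ 0 and hence z ≤ (1/2)[33 + √(1089 + 4·990)] = (1/2)[33 + √5049] ≈ (1/2)(33 + 71.0563) = 52.0282.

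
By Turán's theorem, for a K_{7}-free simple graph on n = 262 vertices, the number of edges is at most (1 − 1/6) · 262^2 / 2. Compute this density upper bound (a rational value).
Turán density bound = (5/6) · 262^2/2 = 85805/3 ≈ 28601.6667

Turán's theorem: ex(n, K_{r+1}) is achieved by the complete r-partite Turán graph T(n, r) with parts as balanced as possible, and is at most (1 − 1/r) · n^2/2. For r = 6, n = 262: the density bound is (5/6) · 68644/2 = 85805/3 ≈ 28601.6667. The integer-valued extremum is e(T(262, 6)) = 28601, which is strictly less than the density bound 85805/3 since 6 ∤ 262 (the parts of T(262, 6) cannot all be equal).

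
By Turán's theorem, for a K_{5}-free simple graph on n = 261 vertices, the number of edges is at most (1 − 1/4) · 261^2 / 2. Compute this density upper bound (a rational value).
Turán density bound = (3/4) · 261^2/2 = 204363/8 ≈ 25545.375

Turán's theorem: ex(n, K_{r+1}) is achieved by the complete r-partite Turán graph T(n, r) with parts as balanced as possible, and is at most (1 − 1/r) · n^2/2. For r = 4, n = 261: the density bound is (3/4) · 68121/2 = 204363/8 ≈ 25545.375. The integer-valued extremum is e(T(261, 4)) = 25545, which is strictly less than the density bound 204363/8 since 4 ∤ 261 (the parts of T(261, 4) cannot all be equal).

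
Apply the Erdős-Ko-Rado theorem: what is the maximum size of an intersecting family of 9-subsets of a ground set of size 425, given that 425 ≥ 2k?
max |F| = C(424, 8) = 24241299508815741

Erdős-Ko-Rado (1961): when n ≥ 2k, max |F| = C(n−1, k−1). The bound is attained by the star {A : i ∈ A} for any fixed i ∈ [n]. Here C(425−1, 9−1) = C(424, 8) = 24241299508815741.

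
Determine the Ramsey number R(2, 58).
R(2, 58) = 58

R(2, k) = k for all k ≥ 2: in a 2-colouring of K_k, either some edge is red (a red K_2) or all edges are blue (a blue K_k). And K_{57} coloured all-blue has no blue K_58, so R(2, 58) > 57. Hence R(2, 58) = 58.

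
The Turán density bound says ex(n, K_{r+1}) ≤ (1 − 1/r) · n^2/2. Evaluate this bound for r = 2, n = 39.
Turán density bound = (1/2) · 39^2/2 = 1521/4 ≈ 380.25

Turán's theorem: ex(n, K_{r+1}) is achieved by the complete r-partite Turán graph T(n, r) with parts as balanced as possible, and is at most (1 − 1/r) · n^2/2. For r = 2, n = 39: the density bound is (1/2) · 1521/2 = 1521/4 ≈ 380.25. The integer-valued extremum is e(T(39, 2)) = 380, which is strictly less than the density bound 1521/4 since 2 ∤ 39 (the parts of T(39, 2) cannot all be equal).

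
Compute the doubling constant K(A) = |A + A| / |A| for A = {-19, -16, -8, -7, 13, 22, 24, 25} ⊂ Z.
K = |A + A| / |A| = 32/8 = 4

Enumerate A + A = {a + b : a, b ∈ A}. With |A| = 8, there are |A|^2 = 64 ordered sum pairs; collecting distinct values, A + A = {-38, -35, -32, -27, -26, -24, -23, -16, -15, -14, -6, -3, 3, 5, 6, 8, 9, 14, 15, 16, 17, 18, 26, 35, 37, 38, 44, 46, 47, 48, 49, 50}, so |A + A| = 32. Thus K = 32/8 = 4. For comparison, the minimum possible |A + A| over all 8-element sets is 2·8 − 1 = 15 (so min K = 15/8), attained only by arithmetic progressions.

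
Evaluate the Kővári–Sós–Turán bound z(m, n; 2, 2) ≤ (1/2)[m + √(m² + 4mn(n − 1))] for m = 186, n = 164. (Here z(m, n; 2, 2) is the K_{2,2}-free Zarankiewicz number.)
z(186, 164; 2, 2) ≤ (1/2)[186 + √(186² + 4·186·164·163)] = (1/2)[186 + √19923204] = 2324.7708

Kővári–Sós–Turán: let r_1, ..., r_186 be the row sums and z = Σ r_i the total number of 1s. Each pair of columns can share at most one row with both entries 1 (else a 2×2 all-ones block appears), so Σ_i C(r_i, 2) ≤ C(164, 2) = 13366. By convexity Σ_i C(r_i, 2) ≥ 186·C(z/186, 2) = z(z − 186)/(2·186), giving z² − 186z − 186·164·163 ≤ 0 and hence z ≤ (1/2)[186 + √(34596 + 4·4972152)] = (1/2)[186 + √19923204] ≈ (1/2)(186 + 4463.5416) = 2324.7708.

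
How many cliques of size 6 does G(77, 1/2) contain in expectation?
E[# K_6] = C(77, 6) · (1/2)^C(6, 2) = 237093780 / 2^15 = 59273445/8192 ≈ 7235.527954

For each 6-subset S of vertices (there are C(77, 6) = 237093780 such S), let X_S = 1 if S induces a K_6 (all C(6, 2) = 15 edges present). Then P(X_S = 1) = (1/2)^15 = 1/32768. By linearity of expectation, E[# K_6] = C(77, 6) · (1/2)^15 = 237093780 / 32768 = 59273445/8192 ≈ 7235.527954.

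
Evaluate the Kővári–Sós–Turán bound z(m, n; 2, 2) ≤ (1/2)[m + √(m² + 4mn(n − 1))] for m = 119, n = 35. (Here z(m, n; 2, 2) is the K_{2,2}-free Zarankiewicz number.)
z(119, 35; 2, 2) ≤ (1/2)[119 + √(119² + 4·119·35·34)] = (1/2)[119 + √580601] = 440.4859

Kővári–Sós–Turán: let r_1, ..., r_119 be the row sums and z = Σ r_i the total number of 1s. Each pair of columns can share at most one row with both entries 1 (else a 2×2 all-ones block appears), so Σ_i C(r_i, 2) ≤ C(35, 2) = 595. By convexity Σ_i C(r_i, 2) ≥ 119·C(z/119, 2) = z(z − 119)/(2·119), giving z² − 119z − 119·35·34 ≤ 0 and hence z ≤ (1/2)[119 + √(14161 + 4·141610)] = (1/2)[119 + √580601] ≈ (1/2)(119 + 761.9718) = 440.4859.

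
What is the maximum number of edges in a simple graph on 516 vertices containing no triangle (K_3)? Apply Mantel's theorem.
ex(516, K_3) = ⌊516^2/4⌋ = 66564

Mantel (1907): a triangle-free graph on n vertices has at most ⌊n^2/4⌋ edges, with equality for the complete bipartite graph K_{⌊n/2⌋, ⌈n/2⌉}. For n = 516: ⌊516^2/4⌋ = ⌊266256/4⌋ = 66564. The extremal graph is K_{258, 258}, which has 258·258 = 66564 edges.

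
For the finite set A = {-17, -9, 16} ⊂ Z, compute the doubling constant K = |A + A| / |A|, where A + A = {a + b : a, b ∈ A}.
K = |A + A| / |A| = 6/3 = 2

Enumerate A + A = {a + b : a, b ∈ A}. With |A| = 3, there are |A|^2 = 9 ordered sum pairs; collecting distinct values, A + A = {-34, -26, -18, -1, 7, 32}, so |A + A| = 6. Thus K = 6/3 = 2. For comparison, the minimum possible |A + A| over all 3-element sets is 2·3 − 1 = 5 (so min K = 5/3), attained only by arithmetic progressions.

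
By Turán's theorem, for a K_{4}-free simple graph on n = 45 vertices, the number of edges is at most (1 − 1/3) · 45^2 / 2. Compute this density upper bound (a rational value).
Turán density bound = (2/3) · 45^2/2 = 675

Turán's theorem: ex(n, K_{r+1}) is achieved by the complete r-partite Turán graph T(n, r) with parts as balanced as possible, and is at most (1 − 1/r) · n^2/2. For r = 3, n = 45: the density bound is (2/3) · 2025/2 = 675. Since 3 ∣ 45, the Turán graph T(45, 3) has parts of equal size 15, and its edge count e(T(45, 3)) = 675 attains the density bound exactly.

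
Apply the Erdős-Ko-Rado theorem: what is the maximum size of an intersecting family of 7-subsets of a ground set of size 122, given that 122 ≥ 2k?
max |F| = C(121, 6) = 3843323484

The Erdős-Ko-Rado theorem states: for n ≥ 2k, an intersecting family of k-subsets of an n-element set has size at most C(n − 1, k − 1), with equality for 'star' families {A ⊆ [n] : |A| = k, i ∈ A} (fix an element i). For n = 122, k = 7: C(121, 6) = 3843323484.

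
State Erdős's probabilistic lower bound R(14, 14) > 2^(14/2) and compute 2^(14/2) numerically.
2^(14/2) = 128; so R(14, 14) > 128

Colour each edge of K_n uniformly at random with red/blue. The expected number of monochromatic K_14 is C(n, 14) · 2 · 2^(−C(14,2)). If C(n, 14) · 2^(1 − C(14,2)) < 1, then with positive probability no monochromatic K_14 exists, so R(14, 14) > n. The standard estimate C(n, 14) ≤ n^14/14! shows this inequality holds whenever n ≤ 2^(14/2) (since 14! · 2^(C(14,2) − 1) > 2^(14^2/2) ≥ n^14). Hence R(14, 14) > 2^(14/2) = 128.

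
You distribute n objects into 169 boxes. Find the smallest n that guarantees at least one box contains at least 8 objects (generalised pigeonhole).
n = (8 − 1)·169 + 1 = 1184

By the generalised pigeonhole principle, to guarantee some box contains ≥ r objects we need more than (r − 1) · k objects total. Threshold: n = (r − 1) · k + 1. With r = 8 and k = 169: n = 7 · 169 + 1 = 1183 + 1 = 1184. For n = 1183 = 7 · 169, we can put exactly 7 objects in every box, avoiding 8 in any single one — so 1184 is tight.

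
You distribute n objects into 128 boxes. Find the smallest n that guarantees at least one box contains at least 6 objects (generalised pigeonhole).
n = (6 − 1)·128 + 1 = 641

By the generalised pigeonhole principle, to guarantee some box contains ≥ r objects we need more than (r − 1) · k objects total. Threshold: n = (r − 1) · k + 1. With r = 6 and k = 128: n = 5 · 128 + 1 = 640 + 1 = 641. For n = 640 = 5 · 128, we can put exactly 5 objects in every box, avoiding 6 in any single one — so 641 is tight.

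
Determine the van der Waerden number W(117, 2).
W(117, 2) = 117 + 1 = 118

A 2-term AP is any pair of integers, so a monochromatic 2-AP exists iff some colour is used at least twice. With 117 colours, the colouring i ↦ i on {1, ..., 117} uses each colour once, avoiding any monochromatic pair, so W(117, 2) > 117. For {1, ..., 118}, pigeonhole forces two integers of the same colour, which form a monochromatic 2-AP. Hence W(117, 2) = 118.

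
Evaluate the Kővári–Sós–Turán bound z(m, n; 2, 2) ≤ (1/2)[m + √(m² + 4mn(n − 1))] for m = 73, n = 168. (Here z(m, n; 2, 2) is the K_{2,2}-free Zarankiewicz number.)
z(73, 168; 2, 2) ≤ (1/2)[73 + √(73² + 4·73·168·167)] = (1/2)[73 + √8197681] = 1468.0796

Kővári–Sós–Turán: let r_1, ..., r_73 be the row sums and z = Σ r_i the total number of 1s. Each pair of columns can share at most one row with both entries 1 (else a 2×2 all-ones block appears), so Σ_i C(r_i, 2) ≤ C(168, 2) = 14028. By convexity Σ_i C(r_i, 2) ≥ 73·C(z/73, 2) = z(z − 73)/(2·73), giving z² − 73z − 73·168·167 ≤ 0 and hence z ≤ (1/2)[73 + √(5329 + 4·2048088)] = (1/2)[73 + √8197681] ≈ (1/2)(73 + 2863.1593) = 1468.0796.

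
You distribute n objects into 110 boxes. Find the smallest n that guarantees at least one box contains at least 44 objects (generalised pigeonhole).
n = (44 − 1)·110 + 1 = 4731

By the generalised pigeonhole principle, to guarantee some box contains ≥ r objects we need more than (r − 1) · k objects total. Threshold: n = (r − 1) · k + 1. With r = 44 and k = 110: n = 43 · 110 + 1 = 4730 + 1 = 4731. For n = 4730 = 43 · 110, we can put exactly 43 objects in every box, avoiding 44 in any single one — so 4731 is tight.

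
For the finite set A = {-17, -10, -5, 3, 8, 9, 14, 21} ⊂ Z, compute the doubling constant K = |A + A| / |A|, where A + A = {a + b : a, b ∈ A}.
K = |A + A| / |A| = 30/8 = 15/4

Enumerate A + A = {a + b : a, b ∈ A}. With |A| = 8, there are |A|^2 = 64 ordered sum pairs; collecting distinct values, A + A = {-34, -27, -22, -20, -15, -14, -10, -9, -8, -7, -3, -2, -1, 3, 4, 6, 9, 11, 12, 16, 17, 18, 22, 23, 24, 28, 29, 30, 35, 42}, so |A + A| = 30. Thus K = 30/8 = 15/4. For comparison, the minimum possible |A + A| over all 8-element sets is 2·8 − 1 = 15 (so min K = 15/8), attained only by arithmetic progressions.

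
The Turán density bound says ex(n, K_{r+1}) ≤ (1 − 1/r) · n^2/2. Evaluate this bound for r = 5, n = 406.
Turán density bound = (4/5) · 406^2/2 = 329672/5 ≈ 65934.4

Turán's theorem: ex(n, K_{r+1}) is achieved by the complete r-partite Turán graph T(n, r) with parts as balanced as possible, and is at most (1 − 1/r) · n^2/2. For r = 5, n = 406: the density bound is (4/5) · 164836/2 = 329672/5 ≈ 65934.4. The integer-valued extremum is e(T(406, 5)) = 65934, which is strictly less than the density bound 329672/5 since 5 ∤ 406 (the parts of T(406, 5) cannot all be equal).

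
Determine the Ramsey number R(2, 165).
R(2, 165) = 165

R(2, k) = k for all k ≥ 2: in a 2-colouring of K_k, either some edge is red (a red K_2) or all edges are blue (a blue K_k). And K_{164} coloured all-blue has no blue K_165, so R(2, 165) > 164. Hence R(2, 165) = 165.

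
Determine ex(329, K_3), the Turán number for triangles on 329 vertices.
ex(329, K_3) = ⌊329^2/4⌋ = 27060

Mantel (1907): a triangle-free graph on n vertices has at most ⌊n^2/4⌋ edges, with equality for the complete bipartite graph K_{⌊n/2⌋, ⌈n/2⌉}. For n = 329: ⌊329^2/4⌋ = ⌊108241/4⌋ = 27060. The extremal graph is K_{164, 165}, which has 164·165 = 27060 edges.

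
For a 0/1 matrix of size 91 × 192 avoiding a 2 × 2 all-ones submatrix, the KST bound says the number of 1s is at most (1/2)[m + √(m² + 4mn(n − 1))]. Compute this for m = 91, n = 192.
z(91, 192; 2, 2) ≤ (1/2)[91 + √(91² + 4·91·192·191)] = (1/2)[91 + √13356889] = 1872.8539

Kővári–Sós–Turán: let r_1, ..., r_91 be the row sums and z = Σ r_i the total number of 1s. Each pair of columns can share at most one row with both entries 1 (else a 2×2 all-ones block appears), so Σ_i C(r_i, 2) ≤ C(192, 2) = 18336. By convexity Σ_i C(r_i, 2) ≥ 91·C(z/91, 2) = z(z − 91)/(2·91), giving z² − 91z − 91·192·191 ≤ 0 and hence z ≤ (1/2)[91 + √(8281 + 4·3337152)] = (1/2)[91 + √13356889] ≈ (1/2)(91 + 3654.7078) = 1872.8539.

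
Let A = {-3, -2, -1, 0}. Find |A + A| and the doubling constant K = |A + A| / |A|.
K = |A + A| / |A| = 7/4

Enumerate A + A = {a + b : a, b ∈ A}. With |A| = 4, there are |A|^2 = 16 ordered sum pairs; collecting distinct values, A + A = {-6, -5, -4, -3, -2, -1, 0}, so |A + A| = 7. Thus K = 7/4. Here |A + A| = 2|A| − 1 = 7, the minimum possible — so K = 7/4 is minimal, which holds iff A is an arithmetic progression.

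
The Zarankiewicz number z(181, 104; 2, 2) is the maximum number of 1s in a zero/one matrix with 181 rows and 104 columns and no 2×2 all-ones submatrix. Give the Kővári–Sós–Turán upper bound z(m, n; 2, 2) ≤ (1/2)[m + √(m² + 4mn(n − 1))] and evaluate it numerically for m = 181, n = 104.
z(181, 104; 2, 2) ≤ (1/2)[181 + √(181² + 4·181·104·103)] = (1/2)[181 + √7788249] = 1485.8717

Kővári–Sós–Turán: let r_1, ..., r_181 be the row sums and z = Σ r_i the total number of 1s. Each pair of columns can share at most one row with both entries 1 (else a 2×2 all-ones block appears), so Σ_i C(r_i, 2) ≤ C(104, 2) = 5356. By convexity Σ_i C(r_i, 2) ≥ 181·C(z/181, 2) = z(z − 181)/(2·181), giving z² − 181z − 181·104·103 ≤ 0 and hence z ≤ (1/2)[181 + √(32761 + 4·1938872)] = (1/2)[181 + √7788249] ≈ (1/2)(181 + 2790.7434) = 1485.8717.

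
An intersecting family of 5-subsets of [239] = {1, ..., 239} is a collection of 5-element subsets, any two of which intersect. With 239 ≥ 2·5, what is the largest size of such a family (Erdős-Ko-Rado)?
max |F| = C(238, 4) = 130344865

Erdős-Ko-Rado (1961): when n ≥ 2k, max |F| = C(n−1, k−1). The bound is attained by the star {A : i ∈ A} for any fixed i ∈ [n]. Here C(239−1, 5−1) = C(238, 4) = 130344865.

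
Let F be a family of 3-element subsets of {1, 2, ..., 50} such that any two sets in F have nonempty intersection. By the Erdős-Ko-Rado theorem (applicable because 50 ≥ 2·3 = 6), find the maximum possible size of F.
max |F| = C(49, 2) = 1176

Erdős-Ko-Rado (1961): when n ≥ 2k, max |F| = C(n−1, k−1). The bound is attained by the star {A : i ∈ A} for any fixed i ∈ [n]. Here C(50−1, 3−1) = C(49, 2) = 1176.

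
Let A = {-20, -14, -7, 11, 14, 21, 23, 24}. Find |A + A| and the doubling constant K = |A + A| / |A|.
K = |A + A| / |A| = 33/8

Enumerate A + A = {a + b : a, b ∈ A}. With |A| = 8, there are |A|^2 = 64 ordered sum pairs; collecting distinct values, A + A = {-40, -34, -28, -27, -21, -14, -9, -6, -3, 0, 1, 3, 4, 7, 9, 10, 14, 16, 17, 22, 25, 28, 32, 34, 35, 37, 38, 42, 44, 45, 46, 47, 48}, so |A + A| = 33. Thus K = 33/8. For comparison, the minimum possible |A + A| over all 8-element sets is 2·8 − 1 = 15 (so min K = 15/8), attained only by arithmetic progressions.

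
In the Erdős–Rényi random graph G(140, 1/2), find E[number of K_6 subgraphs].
E[# K_6] = C(140, 6) · (1/2)^C(6, 2) = 9381724380 / 2^15 = 2345431095/8192 ≈ 286307.506714

For each 6-subset S of vertices (there are C(140, 6) = 9381724380 such S), let X_S = 1 if S induces a K_6 (all C(6, 2) = 15 edges present). Then P(X_S = 1) = (1/2)^15 = 1/32768. By linearity of expectation, E[# K_6] = C(140, 6) · (1/2)^15 = 9381724380 / 32768 = 2345431095/8192 ≈ 286307.506714.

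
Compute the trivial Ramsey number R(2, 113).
R(2, 113) = 113

R(2, k) = k for all k ≥ 2: in a 2-colouring of K_k, either some edge is red (a red K_2) or all edges are blue (a blue K_k). And K_{112} coloured all-blue has no blue K_113, so R(2, 113) > 112. Hence R(2, 113) = 113.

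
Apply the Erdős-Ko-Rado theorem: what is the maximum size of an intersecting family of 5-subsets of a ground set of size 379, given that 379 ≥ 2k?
max |F| = C(378, 4) = 837222750

Erdős-Ko-Rado (1961): when n ≥ 2k, max |F| = C(n−1, k−1). The bound is attained by the star {A : i ∈ A} for any fixed i ∈ [n]. Here C(379−1, 5−1) = C(378, 4) = 837222750.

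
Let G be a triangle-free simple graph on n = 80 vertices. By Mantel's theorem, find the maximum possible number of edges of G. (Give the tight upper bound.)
ex(80, K_3) = ⌊80^2/4⌋ = 1600

Mantel (1907): a triangle-free graph on n vertices has at most ⌊n^2/4⌋ edges, with equality for the complete bipartite graph K_{⌊n/2⌋, ⌈n/2⌉}. For n = 80: ⌊80^2/4⌋ = ⌊6400/4⌋ = 1600. The extremal graph is K_{40, 40}, which has 40·40 = 1600 edges.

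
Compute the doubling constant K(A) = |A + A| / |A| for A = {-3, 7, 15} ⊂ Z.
K = |A + A| / |A| = 6/3 = 2

Enumerate A + A = {a + b : a, b ∈ A}. With |A| = 3, there are |A|^2 = 9 ordered sum pairs; collecting distinct values, A + A = {-6, 4, 12, 14, 22, 30}, so |A + A| = 6. Thus K = 6/3 = 2. For comparison, the minimum possible |A + A| over all 3-element sets is 2·3 − 1 = 5 (so min K = 5/3), attained only by arithmetic progressions.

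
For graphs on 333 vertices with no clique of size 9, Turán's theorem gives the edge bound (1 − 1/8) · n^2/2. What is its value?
Turán density bound = (7/8) · 333^2/2 = 776223/16 ≈ 48513.9375

Turán's theorem: ex(n, K_{r+1}) is achieved by the complete r-partite Turán graph T(n, r) with parts as balanced as possible, and is at most (1 − 1/r) · n^2/2. For r = 8, n = 333: the density bound is (7/8) · 110889/2 = 776223/16 ≈ 48513.9375. The integer-valued extremum is e(T(333, 8)) = 48513, which is strictly less than the density bound 776223/16 since 8 ∤ 333 (the parts of T(333, 8) cannot all be equal).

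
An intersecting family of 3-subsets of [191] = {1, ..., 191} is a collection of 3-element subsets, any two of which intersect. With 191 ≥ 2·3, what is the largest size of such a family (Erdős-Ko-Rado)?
max |F| = C(190, 2) = 17955

Erdős-Ko-Rado (1961): when n ≥ 2k, max |F| = C(n−1, k−1). The bound is attained by the star {A : i ∈ A} for any fixed i ∈ [n]. Here C(191−1, 3−1) = C(190, 2) = 17955.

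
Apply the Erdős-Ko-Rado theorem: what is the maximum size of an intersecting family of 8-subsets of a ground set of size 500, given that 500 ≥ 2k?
max |F| = C(499, 7) = 1465266040247724

Erdős-Ko-Rado (1961): when n ≥ 2k, max |F| = C(n−1, k−1). The bound is attained by the star {A : i ∈ A} for any fixed i ∈ [n]. Here C(500−1, 8−1) = C(499, 7) = 1465266040247724.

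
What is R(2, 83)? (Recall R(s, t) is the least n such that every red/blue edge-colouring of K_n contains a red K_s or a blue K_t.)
R(2, 83) = 83

R(2, k) = k for all k ≥ 2: in a 2-colouring of K_k, either some edge is red (a red K_2) or all edges are blue (a blue K_k). And K_{82} coloured all-blue has no blue K_83, so R(2, 83) > 82. Hence R(2, 83) = 83.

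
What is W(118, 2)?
W(118, 2) = 118 + 1 = 119

A 2-term AP is any pair of integers, so a monochromatic 2-AP exists iff some colour is used at least twice. With 118 colours, the colouring i ↦ i on {1, ..., 118} uses each colour once, avoiding any monochromatic pair, so W(118, 2) > 118. For {1, ..., 119}, pigeonhole forces two integers of the same colour, which form a monochromatic 2-AP. Hence W(118, 2) = 119.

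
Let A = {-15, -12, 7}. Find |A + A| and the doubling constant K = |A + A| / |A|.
K = |A + A| / |A| = 6/3 = 2

Enumerate A + A = {a + b : a, b ∈ A}. With |A| = 3, there are |A|^2 = 9 ordered sum pairs; collecting distinct values, A + A = {-30, -27, -24, -8, -5, 14}, so |A + A| = 6. Thus K = 6/3 = 2. For comparison, the minimum possible |A + A| over all 3-element sets is 2·3 − 1 = 5 (so min K = 5/3), attained only by arithmetic progressions.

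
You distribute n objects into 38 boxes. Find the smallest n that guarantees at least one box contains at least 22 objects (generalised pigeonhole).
n = (22 − 1)·38 + 1 = 799

By the generalised pigeonhole principle, to guarantee some box contains ≥ r objects we need more than (r − 1) · k objects total. Threshold: n = (r − 1) · k + 1. With r = 22 and k = 38: n = 21 · 38 + 1 = 798 + 1 = 799. For n = 798 = 21 · 38, we can put exactly 21 objects in every box, avoiding 22 in any single one — so 799 is tight.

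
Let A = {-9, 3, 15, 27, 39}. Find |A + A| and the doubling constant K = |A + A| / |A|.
K = |A + A| / |A| = 9/5

Enumerate A + A = {a + b : a, b ∈ A}. With |A| = 5, there are |A|^2 = 25 ordered sum pairs; collecting distinct values, A + A = {-18, -6, 6, 18, 30, 42, 54, 66, 78}, so |A + A| = 9. Thus K = 9/5. Here |A + A| = 2|A| − 1 = 9, the minimum possible — so K = 9/5 is minimal, which holds iff A is an arithmetic progression.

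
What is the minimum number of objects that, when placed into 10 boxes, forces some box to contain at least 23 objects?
n = (23 − 1)·10 + 1 = 221

By the generalised pigeonhole principle, to guarantee some box contains ≥ r objects we need more than (r − 1) · k objects total. Threshold: n = (r − 1) · k + 1. With r = 23 and k = 10: n = 22 · 10 + 1 = 220 + 1 = 221. For n = 220 = 22 · 10, we can put exactly 22 objects in every box, avoiding 23 in any single one — so 221 is tight.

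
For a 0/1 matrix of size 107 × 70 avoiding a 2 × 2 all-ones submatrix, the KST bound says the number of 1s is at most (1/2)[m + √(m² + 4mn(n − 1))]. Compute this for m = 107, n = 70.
z(107, 70; 2, 2) ≤ (1/2)[107 + √(107² + 4·107·70·69)] = (1/2)[107 + √2078689] = 774.383

Kővári–Sós–Turán: let r_1, ..., r_107 be the row sums and z = Σ r_i the total number of 1s. Each pair of columns can share at most one row with both entries 1 (else a 2×2 all-ones block appears), so Σ_i C(r_i, 2) ≤ C(70, 2) = 2415. By convexity Σ_i C(r_i, 2) ≥ 107·C(z/107, 2) = z(z − 107)/(2·107), giving z² − 107z − 107·70·69 ≤ 0 and hence z ≤ (1/2)[107 + √(11449 + 4·516810)] = (1/2)[107 + √2078689] ≈ (1/2)(107 + 1441.7659) = 774.383.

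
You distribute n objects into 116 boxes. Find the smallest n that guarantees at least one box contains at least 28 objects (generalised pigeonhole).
n = (28 − 1)·116 + 1 = 3133

By the generalised pigeonhole principle, to guarantee some box contains ≥ r objects we need more than (r − 1) · k objects total. Threshold: n = (r − 1) · k + 1. With r = 28 and k = 116: n = 27 · 116 + 1 = 3132 + 1 = 3133. For n = 3132 = 27 · 116, we can put exactly 27 objects in every box, avoiding 28 in any single one — so 3133 is tight.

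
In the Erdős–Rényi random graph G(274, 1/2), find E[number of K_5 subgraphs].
E[# K_5] = C(274, 5) · (1/2)^C(5, 2) = 12406061304 / 2^10 = 1550757663/128 = 12115294.2421875

For each 5-subset S of vertices (there are C(274, 5) = 12406061304 such S), let X_S = 1 if S induces a K_5 (all C(5, 2) = 10 edges present). Then P(X_S = 1) = (1/2)^10 = 1/1024. By linearity of expectation, E[# K_5] = C(274, 5) · (1/2)^10 = 12406061304 / 1024 = 1550757663/128 = 12115294.2421875.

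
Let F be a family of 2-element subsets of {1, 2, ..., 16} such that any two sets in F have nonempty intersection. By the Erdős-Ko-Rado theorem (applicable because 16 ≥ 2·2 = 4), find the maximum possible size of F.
max |F| = C(15, 1) = 15

The Erdős-Ko-Rado theorem states: for n ≥ 2k, an intersecting family of k-subsets of an n-element set has size at most C(n − 1, k − 1), with equality for 'star' families {A ⊆ [n] : |A| = k, i ∈ A} (fix an element i). For n = 16, k = 2: C(15, 1) = 15.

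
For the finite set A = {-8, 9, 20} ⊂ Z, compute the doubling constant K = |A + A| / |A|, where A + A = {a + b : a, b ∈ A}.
K = |A + A| / |A| = 6/3 = 2

Enumerate A + A = {a + b : a, b ∈ A}. With |A| = 3, there are |A|^2 = 9 ordered sum pairs; collecting distinct values, A + A = {-16, 1, 12, 18, 29, 40}, so |A + A| = 6. Thus K = 6/3 = 2. For comparison, the minimum possible |A + A| over all 3-element sets is 2·3 − 1 = 5 (so min K = 5/3), attained only by arithmetic progressions.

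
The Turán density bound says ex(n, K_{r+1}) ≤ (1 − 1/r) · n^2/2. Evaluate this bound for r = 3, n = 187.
Turán density bound = (2/3) · 187^2/2 = 34969/3 ≈ 11656.3333

Turán's theorem: ex(n, K_{r+1}) is achieved by the complete r-partite Turán graph T(n, r) with parts as balanced as possible, and is at most (1 − 1/r) · n^2/2. For r = 3, n = 187: the density bound is (2/3) · 34969/2 = 34969/3 ≈ 11656.3333. The integer-valued extremum is e(T(187, 3)) = 11656, which is strictly less than the density bound 34969/3 since 3 ∤ 187 (the parts of T(187, 3) cannot all be equal).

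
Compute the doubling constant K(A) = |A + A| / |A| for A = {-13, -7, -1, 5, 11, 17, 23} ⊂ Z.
K = |A + A| / |A| = 13/7

Enumerate A + A = {a + b : a, b ∈ A}. With |A| = 7, there are |A|^2 = 49 ordered sum pairs; collecting distinct values, A + A = {-26, -20, -14, -8, -2, 4, 10, 16, 22, 28, 34, 40, 46}, so |A + A| = 13. Thus K = 13/7. Here |A + A| = 2|A| − 1 = 13, the minimum possible — so K = 13/7 is minimal, which holds iff A is an arithmetic progression.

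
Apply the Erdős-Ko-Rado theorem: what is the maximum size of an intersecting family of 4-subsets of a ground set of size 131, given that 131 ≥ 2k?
max |F| = C(130, 3) = 357760

Erdős-Ko-Rado (1961): when n ≥ 2k, max |F| = C(n−1, k−1). The bound is attained by the star {A : i ∈ A} for any fixed i ∈ [n]. Here C(131−1, 4−1) = C(130, 3) = 357760.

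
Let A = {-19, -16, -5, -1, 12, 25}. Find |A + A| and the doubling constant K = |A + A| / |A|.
K = |A + A| / |A| = 20/6 = 10/3

Enumerate A + A = {a + b : a, b ∈ A}. With |A| = 6, there are |A|^2 = 36 ordered sum pairs; collecting distinct values, A + A = {-38, -35, -32, -24, -21, -20, -17, -10, -7, -6, -4, -2, 6, 7, 9, 11, 20, 24, 37, 50}, so |A + A| = 20. Thus K = 20/6 = 10/3. For comparison, the minimum possible |A + A| over all 6-element sets is 2·6 − 1 = 11 (so min K = 11/6), attained only by arithmetic progressions.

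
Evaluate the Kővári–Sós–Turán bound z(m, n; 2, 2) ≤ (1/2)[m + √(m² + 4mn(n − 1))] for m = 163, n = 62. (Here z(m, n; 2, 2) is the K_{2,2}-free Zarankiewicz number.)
z(163, 62; 2, 2) ≤ (1/2)[163 + √(163² + 4·163·62·61)] = (1/2)[163 + √2492433] = 870.8721

Kővári–Sós–Turán: let r_1, ..., r_163 be the row sums and z = Σ r_i the total number of 1s. Each pair of columns can share at most one row with both entries 1 (else a 2×2 all-ones block appears), so Σ_i C(r_i, 2) ≤ C(62, 2) = 1891. By convexity Σ_i C(r_i, 2) ≥ 163·C(z/163, 2) = z(z − 163)/(2·163), giving z² − 163z − 163·62·61 ≤ 0 and hence z ≤ (1/2)[163 + √(26569 + 4·616466)] = (1/2)[163 + √2492433] ≈ (1/2)(163 + 1578.7441) = 870.8721.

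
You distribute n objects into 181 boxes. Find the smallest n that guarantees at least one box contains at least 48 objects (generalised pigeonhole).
n = (48 − 1)·181 + 1 = 8508

By the generalised pigeonhole principle, to guarantee some box contains ≥ r objects we need more than (r − 1) · k objects total. Threshold: n = (r − 1) · k + 1. With r = 48 and k = 181: n = 47 · 181 + 1 = 8507 + 1 = 8508. For n = 8507 = 47 · 181, we can put exactly 47 objects in every box, avoiding 48 in any single one — so 8508 is tight.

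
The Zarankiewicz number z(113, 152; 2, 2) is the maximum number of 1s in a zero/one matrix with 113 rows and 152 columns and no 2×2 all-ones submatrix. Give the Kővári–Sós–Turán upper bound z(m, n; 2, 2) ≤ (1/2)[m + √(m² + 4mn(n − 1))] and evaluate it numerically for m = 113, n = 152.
z(113, 152; 2, 2) ≤ (1/2)[113 + √(113² + 4·113·152·151)] = (1/2)[113 + √10387073] = 1667.9491

Kővári–Sós–Turán: let r_1, ..., r_113 be the row sums and z = Σ r_i the total number of 1s. Each pair of columns can share at most one row with both entries 1 (else a 2×2 all-ones block appears), so Σ_i C(r_i, 2) ≤ C(152, 2) = 11476. By convexity Σ_i C(r_i, 2) ≥ 113·C(z/113, 2) = z(z − 113)/(2·113), giving z² − 113z − 113·152·151 ≤ 0 and hence z ≤ (1/2)[113 + √(12769 + 4·2593576)] = (1/2)[113 + √10387073] ≈ (1/2)(113 + 3222.8982) = 1667.9491.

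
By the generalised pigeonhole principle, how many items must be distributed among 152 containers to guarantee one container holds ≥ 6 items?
n = (6 − 1)·152 + 1 = 761

By the generalised pigeonhole principle, to guarantee some box contains ≥ r objects we need more than (r − 1) · k objects total. Threshold: n = (r − 1) · k + 1. With r = 6 and k = 152: n = 5 · 152 + 1 = 760 + 1 = 761. For n = 760 = 5 · 152, we can put exactly 5 objects in every box, avoiding 6 in any single one — so 761 is tight.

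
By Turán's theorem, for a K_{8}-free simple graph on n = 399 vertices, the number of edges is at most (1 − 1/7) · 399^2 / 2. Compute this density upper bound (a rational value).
Turán density bound = (6/7) · 399^2/2 = 68229

Turán's theorem: ex(n, K_{r+1}) is achieved by the complete r-partite Turán graph T(n, r) with parts as balanced as possible, and is at most (1 − 1/r) · n^2/2. For r = 7, n = 399: the density bound is (6/7) · 159201/2 = 68229. Since 7 ∣ 399, the Turán graph T(399, 7) has parts of equal size 57, and its edge count e(T(399, 7)) = 68229 attains the density bound exactly.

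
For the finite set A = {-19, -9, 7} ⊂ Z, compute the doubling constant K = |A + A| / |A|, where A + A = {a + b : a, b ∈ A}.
K = |A + A| / |A| = 6/3 = 2

Enumerate A + A = {a + b : a, b ∈ A}. With |A| = 3, there are |A|^2 = 9 ordered sum pairs; collecting distinct values, A + A = {-38, -28, -18, -12, -2, 14}, so |A + A| = 6. Thus K = 6/3 = 2. For comparison, the minimum possible |A + A| over all 3-element sets is 2·3 − 1 = 5 (so min K = 5/3), attained only by arithmetic progressions.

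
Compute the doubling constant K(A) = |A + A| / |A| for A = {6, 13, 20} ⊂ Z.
K = |A + A| / |A| = 5/3

Enumerate A + A = {a + b : a, b ∈ A}. With |A| = 3, there are |A|^2 = 9 ordered sum pairs; collecting distinct values, A + A = {12, 19, 26, 33, 40}, so |A + A| = 5. Thus K = 5/3. Here |A + A| = 2|A| − 1 = 5, the minimum possible — so K = 5/3 is minimal, which holds iff A is an arithmetic progression.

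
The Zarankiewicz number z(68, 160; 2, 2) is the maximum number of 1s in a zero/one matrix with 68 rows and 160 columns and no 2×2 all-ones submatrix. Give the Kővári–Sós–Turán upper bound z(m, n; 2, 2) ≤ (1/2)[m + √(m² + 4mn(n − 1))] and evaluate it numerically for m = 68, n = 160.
z(68, 160; 2, 2) ≤ (1/2)[68 + √(68² + 4·68·160·159)] = (1/2)[68 + √6924304] = 1349.7036

Kővári–Sós–Turán: let r_1, ..., r_68 be the row sums and z = Σ r_i the total number of 1s. Each pair of columns can share at most one row with both entries 1 (else a 2×2 all-ones block appears), so Σ_i C(r_i, 2) ≤ C(160, 2) = 12720. By convexity Σ_i C(r_i, 2) ≥ 68·C(z/68, 2) = z(z − 68)/(2·68), giving z² − 68z − 68·160·159 ≤ 0 and hence z ≤ (1/2)[68 + √(4624 + 4·1729920)] = (1/2)[68 + √6924304] ≈ (1/2)(68 + 2631.4072) = 1349.7036.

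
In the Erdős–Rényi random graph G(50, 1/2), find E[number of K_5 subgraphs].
E[# K_5] = C(50, 5) · (1/2)^C(5, 2) = 2118760 / 2^10 = 264845/128 = 2069.1015625

For each 5-subset S of vertices (there are C(50, 5) = 2118760 such S), let X_S = 1 if S induces a K_5 (all C(5, 2) = 10 edges present). Then P(X_S = 1) = (1/2)^10 = 1/1024. By linearity of expectation, E[# K_5] = C(50, 5) · (1/2)^10 = 2118760 / 1024 = 264845/128 = 2069.1015625.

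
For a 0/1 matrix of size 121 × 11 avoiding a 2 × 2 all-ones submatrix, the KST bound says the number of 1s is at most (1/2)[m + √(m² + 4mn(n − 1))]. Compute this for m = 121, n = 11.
z(121, 11; 2, 2) ≤ (1/2)[121 + √(121² + 4·121·11·10)] = (1/2)[121 + √67881] = 190.7699

Kővári–Sós–Turán: let r_1, ..., r_121 be the row sums and z = Σ r_i the total number of 1s. Each pair of columns can share at most one row with both entries 1 (else a 2×2 all-ones block appears), so Σ_i C(r_i, 2) ≤ C(11, 2) = 55. By convexity Σ_i C(r_i, 2) ≥ 121·C(z/121, 2) = z(z − 121)/(2·121), giving z² − 121z − 121·11·10 ≤ 0 and hence z ≤ (1/2)[121 + √(14641 + 4·13310)] = (1/2)[121 + √67881] ≈ (1/2)(121 + 260.5398) = 190.7699.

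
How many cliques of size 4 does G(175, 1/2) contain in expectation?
E[# K_4] = C(175, 4) · (1/2)^C(4, 2) = 37752925 / 2^6 = 589889.453125

For each 4-subset S of vertices (there are C(175, 4) = 37752925 such S), let X_S = 1 if S induces a K_4 (all C(4, 2) = 6 edges present). Then P(X_S = 1) = (1/2)^6 = 1/64. By linearity of expectation, E[# K_4] = C(175, 4) · (1/2)^6 = 37752925 / 64 = 589889.453125.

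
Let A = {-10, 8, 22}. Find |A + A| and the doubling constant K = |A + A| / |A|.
K = |A + A| / |A| = 6/3 = 2

Enumerate A + A = {a + b : a, b ∈ A}. With |A| = 3, there are |A|^2 = 9 ordered sum pairs; collecting distinct values, A + A = {-20, -2, 12, 16, 30, 44}, so |A + A| = 6. Thus K = 6/3 = 2. For comparison, the minimum possible |A + A| over all 3-element sets is 2·3 − 1 = 5 (so min K = 5/3), attained only by arithmetic progressions.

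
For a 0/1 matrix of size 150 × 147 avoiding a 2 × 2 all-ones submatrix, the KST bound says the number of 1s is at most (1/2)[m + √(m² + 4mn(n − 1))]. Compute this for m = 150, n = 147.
z(150, 147; 2, 2) ≤ (1/2)[150 + √(150² + 4·150·147·146)] = (1/2)[150 + √12899700] = 1870.8076

Kővári–Sós–Turán: let r_1, ..., r_150 be the row sums and z = Σ r_i the total number of 1s. Each pair of columns can share at most one row with both entries 1 (else a 2×2 all-ones block appears), so Σ_i C(r_i, 2) ≤ C(147, 2) = 10731. By convexity Σ_i C(r_i, 2) ≥ 150·C(z/150, 2) = z(z − 150)/(2·150), giving z² − 150z − 150·147·146 ≤ 0 and hence z ≤ (1/2)[150 + √(22500 + 4·3219300)] = (1/2)[150 + √12899700] ≈ (1/2)(150 + 3591.6152) = 1870.8076.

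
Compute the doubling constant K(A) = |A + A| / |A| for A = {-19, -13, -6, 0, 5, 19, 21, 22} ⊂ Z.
K = |A + A| / |A| = 34/8 = 17/4

Enumerate A + A = {a + b : a, b ∈ A}. With |A| = 8, there are |A|^2 = 64 ordered sum pairs; collecting distinct values, A + A = {-38, -32, -26, -25, -19, -14, -13, -12, -8, -6, -1, 0, 2, 3, 5, 6, 8, 9, 10, 13, 15, 16, 19, 21, 22, 24, 26, 27, 38, 40, 41, 42, 43, 44}, so |A + A| = 34. Thus K = 34/8 = 17/4. For comparison, the minimum possible |A + A| over all 8-element sets is 2·8 − 1 = 15 (so min K = 15/8), attained only by arithmetic progressions.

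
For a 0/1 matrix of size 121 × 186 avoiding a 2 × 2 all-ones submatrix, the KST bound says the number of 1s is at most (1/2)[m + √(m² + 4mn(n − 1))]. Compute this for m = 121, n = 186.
z(121, 186; 2, 2) ≤ (1/2)[121 + √(121² + 4·121·186·185)] = (1/2)[121 + √16669081] = 2101.8893

Kővári–Sós–Turán: let r_1, ..., r_121 be the row sums and z = Σ r_i the total number of 1s. Each pair of columns can share at most one row with both entries 1 (else a 2×2 all-ones block appears), so Σ_i C(r_i, 2) ≤ C(186, 2) = 17205. By convexity Σ_i C(r_i, 2) ≥ 121·C(z/121, 2) = z(z − 121)/(2·121), giving z² − 121z − 121·186·185 ≤ 0 and hence z ≤ (1/2)[121 + √(14641 + 4·4163610)] = (1/2)[121 + √16669081] ≈ (1/2)(121 + 4082.7786) = 2101.8893.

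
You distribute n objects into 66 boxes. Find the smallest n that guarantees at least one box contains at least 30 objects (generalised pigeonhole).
n = (30 − 1)·66 + 1 = 1915

By the generalised pigeonhole principle, to guarantee some box contains ≥ r objects we need more than (r − 1) · k objects total. Threshold: n = (r − 1) · k + 1. With r = 30 and k = 66: n = 29 · 66 + 1 = 1914 + 1 = 1915. For n = 1914 = 29 · 66, we can put exactly 29 objects in every box, avoiding 30 in any single one — so 1915 is tight.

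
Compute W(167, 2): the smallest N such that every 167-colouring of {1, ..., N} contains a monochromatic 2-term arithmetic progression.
W(167, 2) = 167 + 1 = 168

A 2-term AP is any pair of integers, so a monochromatic 2-AP exists iff some colour is used at least twice. With 167 colours, the colouring i ↦ i on {1, ..., 167} uses each colour once, avoiding any monochromatic pair, so W(167, 2) > 167. For {1, ..., 168}, pigeonhole forces two integers of the same colour, which form a monochromatic 2-AP. Hence W(167, 2) = 168.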